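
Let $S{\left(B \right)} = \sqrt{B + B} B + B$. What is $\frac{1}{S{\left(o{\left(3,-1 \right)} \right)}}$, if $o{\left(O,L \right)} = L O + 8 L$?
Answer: $\frac{i}{11 \left(\sqrt{22} - i\right)} \approx -0.0039526 + 0.018539 i$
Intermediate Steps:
$o{\left(O,L \right)} = 8 L + L O$
$S{\left(B \right)} = B + \sqrt{2} B^{\frac{3}{2}}$ ($S{\left(B \right)} = \sqrt{2 B} B + B = \sqrt{2} \sqrt{B} B + B = \sqrt{2} B^{\frac{3}{2}} + B = B + \sqrt{2} B^{\frac{3}{2}}$)
$\frac{1}{S{\left(o{\left(3,-1 \right)} \right)}} = \frac{1}{- (8 + 3) + \sqrt{2} \left(- (8 + 3)\right)^{\frac{3}{2}}} = \frac{1}{\left(-1\right) 11 + \sqrt{2} \left(\left(-1\right) 11\right)^{\frac{3}{2}}} = \frac{1}{-11 + \sqrt{2} \left(-11\right)^{\frac{3}{2}}} = \frac{1}{-11 + \sqrt{2} \left(- 11 i \sqrt{11}\right)} = \frac{1}{-11 - 11 i \sqrt{22}}$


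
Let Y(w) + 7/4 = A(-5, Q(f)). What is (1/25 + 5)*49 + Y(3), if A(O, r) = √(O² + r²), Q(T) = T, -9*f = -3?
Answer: 24521/100 + √226/3 ≈ 250.22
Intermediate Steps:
f = ⅓ (f = -⅑*(-3) = ⅓ ≈ 0.33333)
Y(w) = -7/4 + √226/3 (Y(w) = -7/4 + √((-5)² + (⅓)²) = -7/4 + √(25 + ⅑) = -7/4 + √(226/9) = -7/4 + √226/3)
(1/25 + 5)*49 + Y(3) = (1/25 + 5)*49 + (-7/4 + √226/3) = (126/25)*49 + (-7/4 + √226/3) = 6174/25 + (-7/4 + √226/3) = 24521/100 + √226/3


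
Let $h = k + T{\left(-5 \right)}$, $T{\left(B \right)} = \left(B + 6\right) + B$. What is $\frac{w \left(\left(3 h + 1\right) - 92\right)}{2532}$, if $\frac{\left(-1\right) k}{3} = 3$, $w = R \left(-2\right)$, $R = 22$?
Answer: $\frac{1430}{633} \approx 2.2591$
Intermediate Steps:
$w = -44$ ($w = 22 \left(-2\right) = -44$)
$T{\left(B \right)} = 6 + 2 B$ ($T{\left(B \right)} = \left(6 + B\right) + B = 6 + 2 B$)
$k = -9$ ($k = \left(-3\right) 3 = -9$)
$h = -13$ ($h = -9 + \left(6 + 2 \left(-5\right)\right) = -9 + \left(6 - 10\right) = -9 - 4 = -13$)
$\frac{w \left(\left(3 h + 1\right) - 92\right)}{2532} = \frac{\left(-44\right) \left(\left(3 \left(-13\right) + 1\right) - 92\right)}{2532} = - 44 \left(\left(-39 + 1\right) - 92\right) \frac{1}{2532} = - 44 \left(-38 - 92\right) \frac{1}{2532} = \left(-44\right) \left(-130\right) \frac{1}{2532} = 5720 \cdot \frac{1}{2532} = \frac{1430}{633}$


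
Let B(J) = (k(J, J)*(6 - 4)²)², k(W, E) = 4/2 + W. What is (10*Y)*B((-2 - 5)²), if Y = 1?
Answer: 416160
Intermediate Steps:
k(W, E) = 2 + W (k(W, E) = 4*(½) + W = 2 + W)
B(J) = (8 + 4*J)² (B(J) = ((2 + J)*(6 - 4)²)² = ((2 + J)*2²)² = ((2 + J)*4)² = (8 + 4*J)²)
(10*Y)*B((-2 - 5)²) = (10*1)*(16*(2 + (-2 - 5)²)²) = 10*(16*(2 + (-7)²)²) = 10*(16*(2 + 49)²) = 10*(16*51²) = 10*(16*2601) = 10*41616 = 416160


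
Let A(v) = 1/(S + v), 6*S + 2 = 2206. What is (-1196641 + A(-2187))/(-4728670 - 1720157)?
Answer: 6532463222/35204146593 ≈ 0.18556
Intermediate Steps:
S = 1102/3 (S = -⅓ + (⅙)*2206 = -⅓ + 1103/3 = 1102/3 ≈ 367.33)
A(v) = 1/(1102/3 + v)
(-1196641 + A(-2187))/(-4728670 - 1720157) = (-1196641 + 3/(1102 + 3*(-2187)))/(-4728670 - 1720157) = (-1196641 + 3/(1102 - 6561))/(-6448827) = (-1196641 + 3/(-5459))*(-1/6448827) = (-1196641 + 3*(-1/5459))*(-1/6448827) = (-1196641 - 3/5459)*(-1/6448827) = -6532463222/5459*(-1/6448827) = 6532463222/35204146593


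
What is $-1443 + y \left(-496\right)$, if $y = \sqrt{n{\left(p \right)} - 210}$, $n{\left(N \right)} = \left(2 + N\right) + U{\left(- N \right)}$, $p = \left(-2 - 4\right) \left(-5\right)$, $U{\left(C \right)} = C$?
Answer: $-1443 - 1984 i \sqrt{13} \approx -1443.0 - 7153.4 i$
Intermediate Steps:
$p = 30$ ($p = \left(-6\right) \left(-5\right) = 30$)
$n{\left(N \right)} = 2$ ($n{\left(N \right)} = \left(2 + N\right) - N = 2$)
$y = 4 i \sqrt{13}$ ($y = \sqrt{2 - 210} = \sqrt{-208} = 4 i \sqrt{13} \approx 14.422 i$)
$-1443 + y \left(-496\right) = -1443 + 4 i \sqrt{13} \left(-496\right) = -1443 - 1984 i \sqrt{13}$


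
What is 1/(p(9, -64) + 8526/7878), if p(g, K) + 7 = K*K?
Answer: 1313/5370278 ≈ 0.00024449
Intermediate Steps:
p(g, K) = -7 + K² (p(g, K) = -7 + K*K = -7 + K²)
1/(p(9, -64) + 8526/7878) = 1/((-7 + (-64)²) + 8526/7878) = 1/((-7 + 4096) + 8526*(1/7878)) = 1/(4089 + 1421/1313) = 1/(5370278/1313) = 1313/5370278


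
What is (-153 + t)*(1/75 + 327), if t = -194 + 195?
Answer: -3727952/75 ≈ -49706.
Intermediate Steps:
t = 1
(-153 + t)*(1/75 + 327) = (-153 + 1)*(1/75 + 327) = -152*(1/75 + 327) = -152*24526/75 = -3727952/75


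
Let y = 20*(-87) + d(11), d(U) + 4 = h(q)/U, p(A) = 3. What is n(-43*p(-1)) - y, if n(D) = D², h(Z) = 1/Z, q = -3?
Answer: 606706/33 ≈ 18385.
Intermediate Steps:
d(U) = -4 - 1/(3*U) (d(U) = -4 + 1/((-3)*U) = -4 - 1/(3*U))
y = -57553/33 (y = 20*(-87) + (-4 - ⅓/11) = -1740 + (-4 - ⅓*1/11) = -1740 + (-4 - 1/33) = -1740 - 133/33 = -57553/33 ≈ -1744.0)
n(-43*p(-1)) - y = (-43*3)² - 1*(-57553/33) = (-129)² + 57553/33 = 16641 + 57553/33 = 606706/33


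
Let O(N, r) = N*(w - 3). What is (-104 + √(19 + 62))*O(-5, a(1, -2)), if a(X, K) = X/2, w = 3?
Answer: 0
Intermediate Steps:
a(X, K) = X/2 (a(X, K) = X*(½) = X/2)
O(N, r) = 0 (O(N, r) = N*(3 - 3) = N*0 = 0)
(-104 + √(19 + 62))*O(-5, a(1, -2)) = (-104 + √(19 + 62))*0 = (-104 + √81)*0 = (-104 + 9)*0 = -95*0 = 0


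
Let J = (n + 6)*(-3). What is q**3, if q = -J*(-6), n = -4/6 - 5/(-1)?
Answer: -6434856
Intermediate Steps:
n = 13/3 (n = -4*1/6 - 5*(-1) = -2/3 + 5 = 13/3 ≈ 4.3333)
J = -31 (J = (13/3 + 6)*(-3) = (31/3)*(-3) = -31)
q = -186 (q = -(-31)*(-6) = -1*186 = -186)
q**3 = (-186)**3 = -6434856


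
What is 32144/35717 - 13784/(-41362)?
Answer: 910931628/738663277 ≈ 1.2332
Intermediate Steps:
32144/35717 - 13784/(-41362) = 32144*(1/35717) - 13784*(-1/41362) = 32144/35717 + 6892/20681 = 910931628/738663277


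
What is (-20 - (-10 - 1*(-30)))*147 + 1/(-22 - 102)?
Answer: -729121/124 ≈ -5880.0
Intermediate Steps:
(-20 - (-10 - 1*(-30)))*147 + 1/(-22 - 102) = (-20 - (-10 + 30))*147 + 1/(-124) = (-20 - 1*20)*147 - 1/124 = (-20 - 20)*147 - 1/124 = -40*147 - 1/124 = -5880 - 1/124 = -729121/124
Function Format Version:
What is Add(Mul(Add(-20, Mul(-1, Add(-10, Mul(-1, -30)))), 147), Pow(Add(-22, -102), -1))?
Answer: Rational(-729121, 124) ≈ -5880.0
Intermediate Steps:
Add(Mul(Add(-20, Mul(-1, Add(-10, Mul(-1, -30)))), 147), Pow(Add(-22, -102), -1)) = Add(Mul(Add(-20, Mul(-1, Add(-10, 30))), 147), Pow(-124, -1)) = Add(Mul(Add(-20, Mul(-1, 20)), 147), Rational(-1, 124)) = Add(Mul(Add(-20, -20), 147), Rational(-1, 124)) = Add(Mul(-40, 147), Rational(-1, 124)) = Add(-5880, Rational(-1, 124)) = Rational(-729121, 124)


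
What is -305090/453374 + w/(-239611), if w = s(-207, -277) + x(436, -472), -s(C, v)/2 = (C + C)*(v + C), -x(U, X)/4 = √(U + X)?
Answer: 54293808629/54316698757 + 24*I/239611 ≈ 0.99958 + 0.00010016*I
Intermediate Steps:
x(U, X) = -4*√(U + X)
s(C, v) = -4*C*(C + v) (s(C, v) = -2*(C + C)*(v + C) = -2*2*C*(C + v) = -4*C*(C + v))
w = -400752 - 24*I (w = -4*(-207)*(-207 - 277) - 4*√(436 - 472) = -4*(-207)*(-484) - 24*I = -400752 - 24*I ≈ -4.0075e+5 - 24.0*I)
-305090/453374 + w/(-239611) = -305090/453374 + (-400752 - 24*I)/(-239611) = -305090*1/453374 + (-400752 - 24*I)*(-1/239611) = -152545/226687 + (400752/239611 + 24*I/239611) = 54293808629/54316698757 + 24*I/239611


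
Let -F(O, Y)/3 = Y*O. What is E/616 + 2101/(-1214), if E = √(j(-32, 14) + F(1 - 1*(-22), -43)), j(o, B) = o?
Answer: -2101/1214 + √2935/616 ≈ -1.6427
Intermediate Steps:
F(O, Y) = -3*O*Y (F(O, Y) = -3*Y*O = -3*O*Y)
E = √2935 (E = √(-32 - 3*(1 - 1*(-22))*(-43)) = √(-32 - 3*(1 + 22)*(-43)) = √(-32 - 3*23*(-43)) = √(-32 + 2967) = √2935 ≈ 54.176)
E/616 + 2101/(-1214) = √2935/616 + 2101/(-1214) = √2935*(1/616) + 2101*(-1/1214) = √2935/616 - 2101/1214 = -2101/1214 + √2935/616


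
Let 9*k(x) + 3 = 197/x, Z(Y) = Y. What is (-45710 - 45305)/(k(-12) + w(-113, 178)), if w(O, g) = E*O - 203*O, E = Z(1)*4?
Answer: -9829620/2428363 ≈ -4.0478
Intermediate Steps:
E = 4 (E = 1*4 = 4)
k(x) = -⅓ + 197/(9*x) (k(x) = -⅓ + (197/x)/9 = -⅓ + 197/(9*x))
w(O, g) = -199*O (w(O, g) = 4*O - 203*O = -199*O)
(-45710 - 45305)/(k(-12) + w(-113, 178)) = (-45710 - 45305)/((⅑)*(197 - 3*(-12))/(-12) - 199*(-113)) = -91015/((⅑)*(-1/12)*(197 + 36) + 22487) = -91015/((⅑)*(-1/12)*233 + 22487) = -91015/(-233/108 + 22487) = -91015/2428363/108 = -91015*108/2428363 = -9829620/2428363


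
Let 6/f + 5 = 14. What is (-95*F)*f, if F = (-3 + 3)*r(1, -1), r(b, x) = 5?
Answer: 0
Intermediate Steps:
f = ⅔ (f = 6/(-5 + 14) = 6/9 = 6*(⅑) = ⅔ ≈ 0.66667)
F = 0 (F = (-3 + 3)*5 = 0*5 = 0)
(-95*F)*f = -95*0*(⅔) = 0*(⅔) = 0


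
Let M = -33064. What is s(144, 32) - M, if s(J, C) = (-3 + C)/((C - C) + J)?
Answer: 4761245/144 ≈ 33064.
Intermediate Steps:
s(J, C) = (-3 + C)/J (s(J, C) = (-3 + C)/(0 + J) = (-3 + C)/J)
s(144, 32) - M = (-3 + 32)/144 - 1*(-33064) = (1/144)*29 + 33064 = 29/144 + 33064 = 4761245/144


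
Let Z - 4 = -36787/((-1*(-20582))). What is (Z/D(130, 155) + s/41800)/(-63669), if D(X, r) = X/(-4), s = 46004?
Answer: -481152531/29670440564050 ≈ -1.6217e-5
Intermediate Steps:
D(X, r) = -X/4 (D(X, r) = X*(-¼) = -X/4)
Z = 45541/20582 (Z = 4 - 36787/((-1*(-20582))) = 4 - 36787/20582 = 45541/20582 ≈ 2.2127)
(Z/D(130, 155) + s/41800)/(-63669) = (45541/(20582*((-¼*130))) + 46004/41800)/(-63669) = (45541/(20582*(-65/2)) + 46004*(1/41800))*(-1/63669) = ((45541/20582)*(-2/65) + 11501/10450)*(-1/63669) = (-45541/668915 + 11501/10450)*(-1/63669) = (1443457593/1398032350)*(-1/63669) = -481152531/29670440564050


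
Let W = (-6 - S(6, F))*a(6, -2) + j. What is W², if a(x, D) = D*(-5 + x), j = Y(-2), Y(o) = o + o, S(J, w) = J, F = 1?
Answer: 400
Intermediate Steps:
Y(o) = 2*o
j = -4 (j = 2*(-2) = -4)
W = 20 (W = (-6 - 1*6)*(-2*(-5 + 6)) - 4 = (-6 - 6)*(-2*1) - 4 = -12*(-2) - 4 = 24 - 4 = 20)
W² = 20² = 400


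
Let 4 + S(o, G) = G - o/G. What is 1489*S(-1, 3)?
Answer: -2978/3 ≈ -992.67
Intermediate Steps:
S(o, G) = -4 + G - o/G (S(o, G) = -4 + (G - o/G) = -4 + G - o/G)
1489*S(-1, 3) = 1489*(-4 + 3 - 1*(-1)/3) = 1489*(-4 + 3 - 1*(-1)*⅓) = 1489*(-4 + 3 + ⅓) = 1489*(-⅔) = -2978/3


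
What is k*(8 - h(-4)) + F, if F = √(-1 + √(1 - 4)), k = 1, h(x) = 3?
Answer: 5 + √(-1 + I*√3) ≈ 5.7071 + 1.2247*I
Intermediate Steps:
F = √(-1 + I*√3) (F = √(-1 + √(-3)) = √(-1 + I*√3) ≈ 0.70711 + 1.2247*I)
k*(8 - h(-4)) + F = 1*(8 - 1*3) + √(-1 + I*√3) = 1*(8 - 3) + √(-1 + I*√3) = 1*5 + √(-1 + I*√3) = 5 + √(-1 + I*√3)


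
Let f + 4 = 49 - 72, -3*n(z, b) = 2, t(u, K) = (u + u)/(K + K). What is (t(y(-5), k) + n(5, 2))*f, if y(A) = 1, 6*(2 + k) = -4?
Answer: 225/8 ≈ 28.125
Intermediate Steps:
k = -8/3 (k = -2 + (1/6)*(-4) = -2 - 2/3 = -8/3 ≈ -2.6667)
t(u, K) = u/K (t(u, K) = (2*u)/((2*K)) = (2*u)*(1/(2*K)) = u/K)
n(z, b) = -2/3 (n(z, b) = -1/3*2 = -2/3)
f = -27 (f = -4 + (49 - 72) = -4 - 23 = -27)
(t(y(-5), k) + n(5, 2))*f = (1/(-8/3) - 2/3)*(-27) = (1*(-3/8) - 2/3)*(-27) = (-3/8 - 2/3)*(-27) = -25/24*(-27) = 225/8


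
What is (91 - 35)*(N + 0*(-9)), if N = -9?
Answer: -504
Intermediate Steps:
(91 - 35)*(N + 0*(-9)) = (91 - 35)*(-9 + 0*(-9)) = 56*(-9 + 0) = 56*(-9) = -504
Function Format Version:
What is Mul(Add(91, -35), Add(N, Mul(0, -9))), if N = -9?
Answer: -504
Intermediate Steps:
Mul(Add(91, -35), Add(N, Mul(0, -9))) = Mul(Add(91, -35), Add(-9, Mul(0, -9))) = Mul(56, Add(-9, 0)) = Mul(56, -9) = -504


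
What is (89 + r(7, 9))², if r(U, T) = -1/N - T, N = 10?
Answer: 638401/100 ≈ 6384.0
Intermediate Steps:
r(U, T) = -⅒ - T (r(U, T) = -1/10 - T = -1*⅒ - T = -⅒ - T)
(89 + r(7, 9))² = (89 + (-⅒ - 1*9))² = (89 + (-⅒ - 9))² = (89 - 91/10)² = (799/10)² = 638401/100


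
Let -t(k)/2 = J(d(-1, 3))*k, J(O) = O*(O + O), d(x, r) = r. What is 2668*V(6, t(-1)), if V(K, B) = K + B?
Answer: 112056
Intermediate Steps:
J(O) = 2*O² (J(O) = O*(2*O) = 2*O²)
t(k) = -36*k (t(k) = -2*2*3²*k = -2*2*9*k = -36*k)
V(K, B) = B + K
2668*V(6, t(-1)) = 2668*(-36*(-1) + 6) = 2668*(36 + 6) = 2668*42 = 112056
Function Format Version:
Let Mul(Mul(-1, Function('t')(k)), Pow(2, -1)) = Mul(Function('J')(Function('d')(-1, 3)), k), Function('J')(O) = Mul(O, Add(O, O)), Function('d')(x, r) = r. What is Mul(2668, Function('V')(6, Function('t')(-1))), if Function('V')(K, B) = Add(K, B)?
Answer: 112056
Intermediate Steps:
Function('J')(O) = Mul(2, Pow(O, 2)) (Function('J')(O) = Mul(O, Mul(2, O)) = Mul(2, Pow(O, 2)))
Function('t')(k) = Mul(-36, k) (Function('t')(k) = Mul(-2, Mul(Mul(2, Pow(3, 2)), k)) = Mul(-2, Mul(Mul(2, 9), k)) = Mul(-2, Mul(18, k)) = Mul(-36, k))
Function('V')(K, B) = Add(B, K)
Mul(2668, Function('V')(6, Function('t')(-1))) = Mul(2668, Add(Mul(-36, -1), 6)) = Mul(2668, Add(36, 6)) = Mul(2668, 42) = 112056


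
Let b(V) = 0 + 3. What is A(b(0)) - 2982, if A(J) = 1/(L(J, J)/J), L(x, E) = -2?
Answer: -5967/2 ≈ -2983.5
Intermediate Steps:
b(V) = 3
A(J) = -J/2 (A(J) = 1/(-2/J) = -J/2)
A(b(0)) - 2982 = -1/2*3 - 2982 = -3/2 - 2982 = -5967/2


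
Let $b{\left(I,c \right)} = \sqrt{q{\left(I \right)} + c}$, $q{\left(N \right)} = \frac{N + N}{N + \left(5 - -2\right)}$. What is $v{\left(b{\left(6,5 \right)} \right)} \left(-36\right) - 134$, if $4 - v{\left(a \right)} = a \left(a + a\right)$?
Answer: $\frac{1930}{13} \approx 148.46$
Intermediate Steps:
$q{\left(N \right)} = \frac{2 N}{7 + N}$ ($q{\left(N \right)} = \frac{2 N}{N + \left(5 + 2\right)} = \frac{2 N}{N + 7} = \frac{2 N}{7 + N}$)
$b{\left(I,c \right)} = \sqrt{c + \frac{2 I}{7 + I}}$ ($b{\left(I,c \right)} = \sqrt{\frac{2 I}{7 + I} + c} = \sqrt{c + \frac{2 I}{7 + I}}$)
$v{\left(a \right)} = 4 - 2 a^{2}$ ($v{\left(a \right)} = 4 - a \left(a + a\right) = 4 - a 2 a = 4 - 2 a^{2}$)
$v{\left(b{\left(6,5 \right)} \right)} \left(-36\right) - 134 = \left(4 - 2 \left(\sqrt{\frac{2 \cdot 6 + 5 \left(7 + 6\right)}{7 + 6}}\right)^{2}\right) \left(-36\right) - 134 = \left(4 - 2 \left(\sqrt{\frac{12 + 5 \cdot 13}{13}}\right)^{2}\right) \left(-36\right) - 134 = \left(4 - 2 \left(\sqrt{\frac{12 + 65}{13}}\right)^{2}\right) \left(-36\right) - 134 = \left(4 - 2 \left(\sqrt{\frac{1}{13} \cdot 77}\right)^{2}\right) \left(-36\right) - 134 = \left(4 - 2 \left(\sqrt{\frac{77}{13}}\right)^{2}\right) \left(-36\right) - 134 = \left(4 - 2 \left(\frac{\sqrt{1001}}{13}\right)^{2}\right) \left(-36\right) - 134 = \left(4 - \frac{154}{13}\right) \left(-36\right) - 134 = \left(- \frac{102}{13}\right) \left(-36\right) - 134 = \frac{3672}{13} - 134 = \frac{1930}{13}$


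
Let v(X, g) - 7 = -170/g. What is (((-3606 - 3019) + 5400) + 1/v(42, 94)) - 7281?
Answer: -2075417/244 ≈ -8505.8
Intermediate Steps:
v(X, g) = 7 - 170/g
(((-3606 - 3019) + 5400) + 1/v(42, 94)) - 7281 = (((-3606 - 3019) + 5400) + 1/(7 - 170/94)) - 7281 = ((-6625 + 5400) + 1/(7 - 170*1/94)) - 7281 = (-1225 + 1/(7 - 85/47)) - 7281 = (-1225 + 1/(244/47)) - 7281 = (-1225 + 47/244) - 7281 = -298853/244 - 7281 = -2075417/244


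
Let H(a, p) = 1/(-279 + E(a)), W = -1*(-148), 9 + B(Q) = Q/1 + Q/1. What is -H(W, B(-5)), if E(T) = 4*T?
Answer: -1/313 ≈ -0.0031949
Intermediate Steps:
B(Q) = -9 + 2*Q (B(Q) = -9 + (Q/1 + Q/1) = -9 + (Q*1 + Q*1) = -9 + (Q + Q) = -9 + 2*Q)
W = 148
H(a, p) = 1/(-279 + 4*a)
-H(W, B(-5)) = -1/(-279 + 4*148) = -1/(-279 + 592) = -1/313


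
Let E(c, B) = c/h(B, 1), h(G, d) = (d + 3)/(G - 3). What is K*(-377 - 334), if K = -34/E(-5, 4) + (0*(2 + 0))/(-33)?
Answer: -96696/5 ≈ -19339.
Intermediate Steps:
h(G, d) = (3 + d)/(-3 + G)
E(c, B) = c*(-¾ + B/4) (E(c, B) = c/(((3 + 1)/(-3 + B))) = c/((4/(-3 + B))) = c*(-¾ + B/4))
K = 136/5 (K = -34*(-4/(5*(-3 + 4))) + (0*(2 + 0))/(-33) = -34/((¼)*(-5)*1) + (0*2)*(-1/33) = -34/(-5/4) + 0*(-1/33) = -34*(-⅘) + 0 = 136/5 + 0 = 136/5 ≈ 27.200)
K*(-377 - 334) = 136*(-377 - 334)/5 = (136/5)*(-711) = -96696/5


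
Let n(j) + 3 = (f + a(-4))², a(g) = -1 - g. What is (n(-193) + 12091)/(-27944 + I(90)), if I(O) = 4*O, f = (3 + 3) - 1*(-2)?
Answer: -12209/27584 ≈ -0.44261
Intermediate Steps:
f = 8 (f = 6 + 2 = 8)
n(j) = 118 (n(j) = -3 + (8 + (-1 - 1*(-4)))² = -3 + (8 + (-1 + 4))² = -3 + (8 + 3)² = -3 + 11² = -3 + 121 = 118)
(n(-193) + 12091)/(-27944 + I(90)) = (118 + 12091)/(-27944 + 4*90) = 12209/(-27944 + 360) = 12209/(-27584) = 12209*(-1/27584) = -12209/27584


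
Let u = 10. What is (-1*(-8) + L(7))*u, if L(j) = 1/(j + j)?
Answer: 565/7 ≈ 80.714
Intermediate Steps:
L(j) = 1/(2*j)
(-1*(-8) + L(7))*u = (-1*(-8) + (½)/7)*10 = (8 + (½)*(⅐))*10 = (8 + 1/14)*10 = (113/14)*10 = 565/7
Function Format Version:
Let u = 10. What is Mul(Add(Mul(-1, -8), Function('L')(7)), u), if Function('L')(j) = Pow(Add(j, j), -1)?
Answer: Rational(565, 7) ≈ 80.714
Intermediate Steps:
Function('L')(j) = Mul(Rational(1, 2), Pow(j, -1)) (Function('L')(j) = Pow(Mul(2, j), -1) = Mul(Rational(1, 2), Pow(j, -1)))
Mul(Add(Mul(-1, -8), Function('L')(7)), u) = Mul(Add(Mul(-1, -8), Mul(Rational(1, 2), Pow(7, -1))), 10) = Mul(Add(8, Mul(Rational(1, 2), Rational(1, 7))), 10) = Mul(Add(8, Rational(1, 14)), 10) = Mul(Rational(113, 14), 10) = Rational(565, 7)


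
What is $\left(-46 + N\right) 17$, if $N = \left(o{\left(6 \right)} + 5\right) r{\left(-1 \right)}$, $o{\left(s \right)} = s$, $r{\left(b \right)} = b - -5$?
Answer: $-34$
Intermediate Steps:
$r{\left(b \right)} = 5 + b$ ($r{\left(b \right)} = b + 5 = 5 + b$)
$N = 44$ ($N = \left(6 + 5\right) \left(5 - 1\right) = 11 \cdot 4 = 44$)
$\left(-46 + N\right) 17 = \left(-46 + 44\right) 17 = \left(-2\right) 17 = -34$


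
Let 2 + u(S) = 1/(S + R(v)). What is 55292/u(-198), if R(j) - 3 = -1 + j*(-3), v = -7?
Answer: -9676100/351 ≈ -27567.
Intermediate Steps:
R(j) = 2 - 3*j (R(j) = 3 + (-1 + j*(-3)) = 3 + (-1 - 3*j) = 2 - 3*j)
u(S) = -2 + 1/(23 + S) (u(S) = -2 + 1/(S + (2 - 3*(-7))) = -2 + 1/(S + (2 + 21)) = -2 + 1/(S + 23) = -2 + 1/(23 + S))
55292/u(-198) = 55292/(((-45 - 2*(-198))/(23 - 198))) = 55292/(((-45 + 396)/(-175))) = 55292/((-1/175*351)) = 55292/(-351/175) = 55292*(-175/351) = -9676100/351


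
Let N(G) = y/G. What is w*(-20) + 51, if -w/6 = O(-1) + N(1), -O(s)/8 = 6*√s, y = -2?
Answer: -189 - 5760*I ≈ -189.0 - 5760.0*I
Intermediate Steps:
O(s) = -48*√s
N(G) = -2/G
w = 12 + 288*I (w = -6*(-48*I - 2/1) = -6*(-48*I - 2*1) = -6*(-48*I - 2) = -6*(-2 - 48*I) = 12 + 288*I ≈ 12.0 + 288.0*I)
w*(-20) + 51 = (12 + 288*I)*(-20) + 51 = (-240 - 5760*I) + 51 = -189 - 5760*I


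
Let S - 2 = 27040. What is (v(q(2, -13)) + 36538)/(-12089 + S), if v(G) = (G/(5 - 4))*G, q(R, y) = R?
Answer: 36542/14953 ≈ 2.4438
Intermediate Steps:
S = 27042 (S = 2 + 27040 = 27042)
v(G) = G**2 (v(G) = (G/1)*G = (1*G)*G = G*G = G**2)
(v(q(2, -13)) + 36538)/(-12089 + S) = (2**2 + 36538)/(-12089 + 27042) = (4 + 36538)/14953 = 36542*(1/14953) = 36542/14953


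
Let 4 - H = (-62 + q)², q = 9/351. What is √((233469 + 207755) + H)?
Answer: √665265899/39 ≈ 661.35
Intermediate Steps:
q = 1/39 (q = 9*(1/351) = 1/39 ≈ 0.025641)
H = -5835805/1521 (H = 4 - (-62 + 1/39)² = 4 - (-2417/39)² = 4 - 1*5841889/1521 = 4 - 5841889/1521 = -5835805/1521 ≈ -3836.8)
√((233469 + 207755) + H) = √((233469 + 207755) - 5835805/1521) = √(441224 - 5835805/1521) = √(665265899/1521) = √665265899/39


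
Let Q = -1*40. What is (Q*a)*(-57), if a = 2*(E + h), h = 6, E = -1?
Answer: 22800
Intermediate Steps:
Q = -40
a = 10 (a = 2*(-1 + 6) = 2*5 = 10)
(Q*a)*(-57) = -40*10*(-57) = -400*(-57) = 22800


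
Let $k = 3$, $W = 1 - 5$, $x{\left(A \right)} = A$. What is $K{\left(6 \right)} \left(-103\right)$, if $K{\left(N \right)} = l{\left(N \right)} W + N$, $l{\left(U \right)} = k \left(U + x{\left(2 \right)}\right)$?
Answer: $9270$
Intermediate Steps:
$W = -4$
$l{\left(U \right)} = 6 + 3 U$ ($l{\left(U \right)} = 3 \left(U + 2\right) = 3 \left(2 + U\right) = 6 + 3 U$)
$K{\left(N \right)} = -24 - 11 N$ ($K{\left(N \right)} = \left(6 + 3 N\right) \left(-4\right) + N = \left(-24 - 12 N\right) + N = -24 - 11 N$)
$K{\left(6 \right)} \left(-103\right) = \left(-24 - 66\right) \left(-103\right) = \left(-90\right) \left(-103\right) = 9270$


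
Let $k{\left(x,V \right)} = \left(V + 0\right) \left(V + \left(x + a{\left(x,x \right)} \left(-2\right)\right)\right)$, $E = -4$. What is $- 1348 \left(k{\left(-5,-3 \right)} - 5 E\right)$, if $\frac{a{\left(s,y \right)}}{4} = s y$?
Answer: $-868112$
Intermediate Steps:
$a{\left(s,y \right)} = 4 s y$
$k{\left(x,V \right)} = V \left(V + x - 8 x^{2}\right)$ ($k{\left(x,V \right)} = \left(V + 0\right) \left(V + \left(x + 4 x x \left(-2\right)\right)\right) = V \left(V + \left(x + 4 x^{2} \left(-2\right)\right)\right) = V \left(V - \left(- x + 8 x^{2}\right)\right) = V \left(V + x - 8 x^{2}\right)$)
$- 1348 \left(k{\left(-5,-3 \right)} - 5 E\right) = - 1348 \left(- 3 \left(-3 - 5 - 8 \left(-5\right)^{2}\right) - -20\right) = - 1348 \left(- 3 \left(-3 - 5 - 200\right) + 20\right) = - 1348 \left(\left(-3\right) \left(-208\right) + 20\right) = - 1348 \left(624 + 20\right) = \left(-1348\right) 644 = -868112$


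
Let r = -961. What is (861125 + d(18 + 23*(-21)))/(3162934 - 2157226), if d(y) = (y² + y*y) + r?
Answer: 646307/502854 ≈ 1.2853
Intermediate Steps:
d(y) = -961 + 2*y² (d(y) = (y² + y*y) - 961 = (y² + y²) - 961 = 2*y² - 961 = -961 + 2*y²)
(861125 + d(18 + 23*(-21)))/(3162934 - 2157226) = (861125 + (-961 + 2*(18 + 23*(-21))²))/(3162934 - 2157226) = (861125 + (-961 + 2*(18 - 483)²))/1005708 = (861125 + (-961 + 2*(-465)²))*(1/1005708) = (861125 + (-961 + 2*216225))*(1/1005708) = (861125 + (-961 + 432450))*(1/1005708) = (861125 + 431489)*(1/1005708) = 1292614*(1/1005708) = 646307/502854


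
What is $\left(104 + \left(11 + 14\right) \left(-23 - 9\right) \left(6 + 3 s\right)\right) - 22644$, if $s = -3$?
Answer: $-20140$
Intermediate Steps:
$\left(104 + \left(11 + 14\right) \left(-23 - 9\right) \left(6 + 3 s\right)\right) - 22644 = \left(104 + \left(11 + 14\right) \left(-23 - 9\right) \left(6 + 3 \left(-3\right)\right)\right) - 22644 = \left(104 + 25 \left(-32\right) \left(6 - 9\right)\right) - 22644 = \left(104 - -2400\right) - 22644 = \left(104 + 2400\right) - 22644 = 2504 - 22644 = -20140$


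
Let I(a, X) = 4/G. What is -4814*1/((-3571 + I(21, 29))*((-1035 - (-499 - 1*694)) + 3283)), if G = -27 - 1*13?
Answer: 48140/122881551 ≈ 0.00039176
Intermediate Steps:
G = -40 (G = -27 - 13 = -40)
I(a, X) = -1/10 (I(a, X) = 4/(-40) = 4*(-1/40) = -1/10)
-4814*1/((-3571 + I(21, 29))*((-1035 - (-499 - 1*694)) + 3283)) = -4814*1/((-3571 - 1/10)*((-1035 - (-499 - 1*694)) + 3283)) = -4814*(-10/(35711*((-1035 - (-499 - 694)) + 3283))) = -4814*(-10/(35711*((-1035 - 1*(-1193)) + 3283))) = -4814*(-10/(35711*((-1035 + 1193) + 3283))) = -4814*(-10/(35711*(158 + 3283))) = -4814/(3441*(-35711/10)) = -4814/(-122881551/10) = -4814*(-10/122881551) = 48140/122881551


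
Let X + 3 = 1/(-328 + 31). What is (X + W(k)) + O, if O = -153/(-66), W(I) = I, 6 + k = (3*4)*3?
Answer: 1583/54 ≈ 29.315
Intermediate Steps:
X = -892/297 (X = -3 + 1/(-328 + 31) = -3 + 1/(-297) = -3 - 1/297 = -892/297 ≈ -3.0034)
k = 30 (k = -6 + (3*4)*3 = -6 + 12*3 = -6 + 36 = 30)
O = 51/22 (O = -153*(-1/66) = 51/22 ≈ 2.3182)
(X + W(k)) + O = (-892/297 + 30) + 51/22 = 8018/297 + 51/22 = 1583/54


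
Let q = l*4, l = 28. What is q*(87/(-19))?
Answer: -9744/19 ≈ -512.84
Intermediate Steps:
q = 112 (q = 28*4 = 112)
q*(87/(-19)) = 112*(87/(-19)) = 112*(87*(-1/19)) = 112*(-87/19) = -9744/19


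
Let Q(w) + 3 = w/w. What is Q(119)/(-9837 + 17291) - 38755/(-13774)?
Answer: 144426111/51335698 ≈ 2.8134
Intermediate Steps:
Q(w) = -2 (Q(w) = -3 + w/w = -3 + 1 = -2)
Q(119)/(-9837 + 17291) - 38755/(-13774) = -2/(-9837 + 17291) - 38755/(-13774) = -2/7454 - 38755*(-1/13774) = -2*1/7454 + 38755/13774 = -1/3727 + 38755/13774 = 144426111/51335698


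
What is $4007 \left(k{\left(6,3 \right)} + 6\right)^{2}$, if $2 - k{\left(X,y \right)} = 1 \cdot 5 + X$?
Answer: $36063$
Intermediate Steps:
$k{\left(X,y \right)} = -3 - X$ ($k{\left(X,y \right)} = 2 - \left(1 \cdot 5 + X\right) = 2 - \left(5 + X\right) = -3 - X$)
$4007 \left(k{\left(6,3 \right)} + 6\right)^{2} = 4007 \left(\left(-3 - 6\right) + 6\right)^{2} = 4007 \left(-9 + 6\right)^{2} = 4007 \left(-3\right)^{2} = 4007 \cdot 9 = 36063$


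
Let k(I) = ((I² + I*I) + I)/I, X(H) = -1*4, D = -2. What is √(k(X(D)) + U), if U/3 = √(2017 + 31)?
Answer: √(-7 + 96*√2) ≈ 11.347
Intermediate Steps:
X(H) = -4
k(I) = (I + 2*I²)/I (k(I) = ((I² + I²) + I)/I = (2*I² + I)/I = (I + 2*I²)/I)
U = 96*√2 (U = 3*√(2017 + 31) = 3*√2048 = 3*(32*√2) = 96*√2 ≈ 135.76)
√(k(X(D)) + U) = √((1 + 2*(-4)) + 96*√2) = √((1 - 8) + 96*√2) = √(-7 + 96*√2)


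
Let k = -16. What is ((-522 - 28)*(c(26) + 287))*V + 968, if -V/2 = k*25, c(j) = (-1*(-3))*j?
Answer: -160599032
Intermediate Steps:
c(j) = 3*j
V = 800 (V = -(-32)*25 = -2*(-400) = 800)
((-522 - 28)*(c(26) + 287))*V + 968 = ((-522 - 28)*(3*26 + 287))*800 + 968 = -550*(78 + 287)*800 + 968 = -550*365*800 + 968 = -200750*800 + 968 = -160600000 + 968 = -160599032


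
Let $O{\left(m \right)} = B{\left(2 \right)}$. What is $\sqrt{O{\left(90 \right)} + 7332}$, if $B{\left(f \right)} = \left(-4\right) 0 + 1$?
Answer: $\sqrt{7333} \approx 85.633$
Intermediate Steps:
$B{\left(f \right)} = 1$ ($B{\left(f \right)} = 0 + 1 = 1$)
$O{\left(m \right)} = 1$
$\sqrt{O{\left(90 \right)} + 7332} = \sqrt{1 + 7332} = \sqrt{7333}$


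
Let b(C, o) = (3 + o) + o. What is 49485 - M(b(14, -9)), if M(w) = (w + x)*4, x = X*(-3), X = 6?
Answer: 49617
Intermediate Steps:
b(C, o) = 3 + 2*o
x = -18 (x = 6*(-3) = -18)
M(w) = -72 + 4*w (M(w) = (w - 18)*4 = (-18 + w)*4 = -72 + 4*w)
49485 - M(b(14, -9)) = 49485 - (-72 + 4*(3 + 2*(-9))) = 49485 - (-72 + 4*(3 - 18)) = 49485 - (-72 + 4*(-15)) = 49485 - (-72 - 60) = 49485 - 1*(-132) = 49485 + 132 = 49617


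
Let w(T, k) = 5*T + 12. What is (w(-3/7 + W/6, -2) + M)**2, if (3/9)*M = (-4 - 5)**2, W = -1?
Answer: 112042225/1764 ≈ 63516.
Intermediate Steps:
w(T, k) = 12 + 5*T
M = 243 (M = 3*(-4 - 5)**2 = 3*(-9)**2 = 3*81 = 243)
(w(-3/7 + W/6, -2) + M)**2 = ((12 + 5*(-3/7 - 1/6)) + 243)**2 = ((12 + 5*(-25/42)) + 243)**2 = ((12 - 125/42) + 243)**2 = (379/42 + 243)**2 = (10585/42)**2 = 112042225/1764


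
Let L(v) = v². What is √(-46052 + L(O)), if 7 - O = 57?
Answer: 4*I*√2722 ≈ 208.69*I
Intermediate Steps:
O = -50 (O = 7 - 1*57 = 7 - 57 = -50)
√(-46052 + L(O)) = √(-46052 + (-50)²) = √(-46052 + 2500) = √(-43552) = 4*I*√2722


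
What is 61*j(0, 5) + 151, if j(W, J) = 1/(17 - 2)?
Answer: 2326/15 ≈ 155.07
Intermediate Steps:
j(W, J) = 1/15
61*j(0, 5) + 151 = 61*(1/15) + 151 = 61/15 + 151 = 2326/15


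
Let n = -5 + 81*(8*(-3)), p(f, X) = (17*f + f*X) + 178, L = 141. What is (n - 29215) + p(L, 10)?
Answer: -27179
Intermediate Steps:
p(f, X) = 178 + 17*f + X*f (p(f, X) = (17*f + X*f) + 178 = 178 + 17*f + X*f)
n = -1949 (n = -5 + 81*(-24) = -5 - 1944 = -1949)
(n - 29215) + p(L, 10) = (-1949 - 29215) + (178 + 17*141 + 10*141) = -31164 + (178 + 2397 + 1410) = -31164 + 3985 = -27179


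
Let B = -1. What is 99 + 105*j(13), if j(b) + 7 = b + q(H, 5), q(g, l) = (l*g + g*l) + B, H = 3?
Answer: 3774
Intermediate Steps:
q(g, l) = -1 + 2*g*l (q(g, l) = (l*g + g*l) - 1 = (g*l + g*l) - 1 = 2*g*l - 1 = -1 + 2*g*l)
j(b) = 22 + b (j(b) = -7 + (b + (-1 + 2*3*5)) = -7 + (b + (-1 + 30)) = -7 + (b + 29) = -7 + (29 + b) = 22 + b)
99 + 105*j(13) = 99 + 105*(22 + 13) = 99 + 105*35 = 99 + 3675 = 3774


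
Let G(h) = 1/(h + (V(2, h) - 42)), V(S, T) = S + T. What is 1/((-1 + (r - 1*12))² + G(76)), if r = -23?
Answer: 112/145153 ≈ 0.00077160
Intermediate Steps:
G(h) = 1/(-40 + 2*h) (G(h) = 1/(h + ((2 + h) - 42)) = 1/(h + (-40 + h)) = 1/(-40 + 2*h))
1/((-1 + (r - 1*12))² + G(76)) = 1/((-1 + (-23 - 1*12))² + 1/(2*(-20 + 76))) = 1/((-1 + (-23 - 12))² + (½)/56) = 1/((-1 - 35)² + (½)*(1/56)) = 1/((-36)² + 1/112) = 1/(1296 + 1/112) = 1/(145153/112) = 112/145153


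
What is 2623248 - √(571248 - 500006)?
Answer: 2623248 - √71242 ≈ 2.6230e+6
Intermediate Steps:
2623248 - √(571248 - 500006) = 2623248 - √71242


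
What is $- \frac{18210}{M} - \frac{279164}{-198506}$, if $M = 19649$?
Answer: $\frac{133607084}{278603171} \approx 0.47956$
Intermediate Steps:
$- \frac{18210}{M} - \frac{279164}{-198506} = - \frac{18210}{19649} - \frac{279164}{-198506} = \left(-18210\right) \frac{1}{19649} - - \frac{139582}{99253} = - \frac{18210}{19649} + \frac{139582}{99253} = \frac{133607084}{278603171}$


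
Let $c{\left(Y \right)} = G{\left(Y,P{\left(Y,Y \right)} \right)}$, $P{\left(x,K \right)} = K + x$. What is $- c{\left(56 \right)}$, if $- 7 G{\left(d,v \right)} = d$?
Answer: $8$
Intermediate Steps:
$G{\left(d,v \right)} = - \frac{d}{7}$
$c{\left(Y \right)} = - \frac{Y}{7}$
$- c{\left(56 \right)} = - \frac{\left(-1\right) 56}{7} = \left(-1\right) \left(-8\right) = 8$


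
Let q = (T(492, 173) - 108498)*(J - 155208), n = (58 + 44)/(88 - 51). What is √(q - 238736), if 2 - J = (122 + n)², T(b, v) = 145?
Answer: √25330921848326/37 ≈ 1.3603e+5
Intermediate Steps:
n = 102/37 ≈ 2.7568
J = -21304718/1369 (J = 2 - (122 + 102/37)² = 2 - (4616/37)² = 2 - 1*21307456/1369 = 2 - 21307456/1369 = -21304718/1369 ≈ -15562.)
q = 25331248677910/1369 (q = (145 - 108498)*(-21304718/1369 - 155208) = -108353*(-233784470/1369) = 25331248677910/1369 ≈ 1.8503e+10)
√(q - 238736) = √(25331248677910/1369 - 238736) = √(25330921848326/1369) = √25330921848326/37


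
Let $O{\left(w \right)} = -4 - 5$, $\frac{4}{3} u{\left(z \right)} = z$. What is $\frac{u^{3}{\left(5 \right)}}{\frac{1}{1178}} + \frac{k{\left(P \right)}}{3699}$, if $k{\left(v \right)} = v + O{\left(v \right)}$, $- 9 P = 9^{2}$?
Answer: $\frac{817016561}{13152} \approx 62121.0$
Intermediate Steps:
$u{\left(z \right)} = \frac{3 z}{4}$
$O{\left(w \right)} = -9$ ($O{\left(w \right)} = -4 - 5 = -9$)
$P = -9$ ($P = - \frac{9^{2}}{9} = \left(- \frac{1}{9}\right) 81 = -9$)
$k{\left(v \right)} = -9 + v$ ($k{\left(v \right)} = v - 9 = -9 + v$)
$\frac{u^{3}{\left(5 \right)}}{\frac{1}{1178}} + \frac{k{\left(P \right)}}{3699} = \frac{\left(\frac{3}{4} \cdot 5\right)^{3}}{\frac{1}{1178}} + \frac{-9 - 9}{3699} = \left(\frac{15}{4}\right)^{3} \frac{1}{\frac{1}{1178}} - \frac{2}{411} = \frac{3375}{64} \cdot 1178 - \frac{2}{411} = \frac{1987875}{32} - \frac{2}{411} = \frac{817016561}{13152}$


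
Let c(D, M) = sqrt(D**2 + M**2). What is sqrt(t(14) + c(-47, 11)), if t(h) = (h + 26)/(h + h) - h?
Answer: sqrt(-616 + 49*sqrt(2330))/7 ≈ 5.9748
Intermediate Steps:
t(h) = -h + (26 + h)/(2*h) (t(h) = (26 + h)/((2*h)) - h = (26 + h)*(1/(2*h)) - h = (26 + h)/(2*h) - h = -h + (26 + h)/(2*h))
sqrt(t(14) + c(-47, 11)) = sqrt((1/2 - 1*14 + 13/14) + sqrt((-47)**2 + 11**2)) = sqrt((1/2 - 14 + 13*(1/14)) + sqrt(2209 + 121)) = sqrt((1/2 - 14 + 13/14) + sqrt(2330)) = sqrt(-88/7 + sqrt(2330))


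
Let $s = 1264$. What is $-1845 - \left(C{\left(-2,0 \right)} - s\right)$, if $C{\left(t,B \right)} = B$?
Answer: $-581$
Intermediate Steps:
$-1845 - \left(C{\left(-2,0 \right)} - s\right) = -1845 - \left(0 - 1264\right) = -1845 - -1264 = -1845 + 1264 = -581$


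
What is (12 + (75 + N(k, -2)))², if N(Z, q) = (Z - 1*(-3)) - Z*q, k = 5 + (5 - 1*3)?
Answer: 12321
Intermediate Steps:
k = 7 (k = 5 + (5 - 3) = 5 + 2 = 7)
N(Z, q) = 3 + Z - Z*q (N(Z, q) = (Z + 3) - Z*q = (3 + Z) - Z*q = 3 + Z - Z*q)
(12 + (75 + N(k, -2)))² = (12 + (75 + (3 + 7 - 1*7*(-2))))² = (12 + (75 + (3 + 7 + 14)))² = (12 + (75 + 24))² = (12 + 99)² = 111² = 12321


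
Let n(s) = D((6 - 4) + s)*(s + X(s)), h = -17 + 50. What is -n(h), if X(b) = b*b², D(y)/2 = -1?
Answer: 71940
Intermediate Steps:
D(y) = -2 (D(y) = 2*(-1) = -2)
X(b) = b³
h = 33
n(s) = -2*s - 2*s³ (n(s) = -2*(s + s³) = -2*s - 2*s³)
-n(h) = -2*33*(-1 - 1*33²) = -2*33*(-1 - 1*1089) = -2*33*(-1 - 1089) = -2*33*(-1090) = -1*(-71940) = 71940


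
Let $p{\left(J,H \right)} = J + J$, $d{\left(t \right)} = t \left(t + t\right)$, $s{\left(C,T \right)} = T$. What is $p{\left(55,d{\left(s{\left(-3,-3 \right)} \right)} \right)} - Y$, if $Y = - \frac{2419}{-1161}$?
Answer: $\frac{125291}{1161} \approx 107.92$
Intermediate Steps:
$Y = \frac{2419}{1161}$ ($Y = \left(-2419\right) \left(- \frac{1}{1161}\right) = \frac{2419}{1161} \approx 2.0835$)
$d{\left(t \right)} = 2 t^{2}$ ($d{\left(t \right)} = t 2 t = 2 t^{2}$)
$p{\left(J,H \right)} = 2 J$
$p{\left(55,d{\left(s{\left(-3,-3 \right)} \right)} \right)} - Y = 2 \cdot 55 - \frac{2419}{1161} = 110 - \frac{2419}{1161} = \frac{125291}{1161}$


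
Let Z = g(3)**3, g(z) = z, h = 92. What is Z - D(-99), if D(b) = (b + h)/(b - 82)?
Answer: 4880/181 ≈ 26.961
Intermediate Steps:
D(b) = (92 + b)/(-82 + b) (D(b) = (b + 92)/(b - 82) = (92 + b)/(-82 + b))
Z = 27 (Z = 3**3 = 27)
Z - D(-99) = 27 - (92 - 99)/(-82 - 99) = 27 - (-7)/(-181) = 27 - (-1)*(-7)/181 = 27 - 1*7/181 = 27 - 7/181 = 4880/181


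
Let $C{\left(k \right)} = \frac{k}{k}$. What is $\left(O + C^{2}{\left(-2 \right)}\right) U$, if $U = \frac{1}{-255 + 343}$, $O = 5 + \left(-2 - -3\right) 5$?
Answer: $\frac{1}{8} \approx 0.125$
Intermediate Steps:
$C{\left(k \right)} = 1$
$O = 10$ ($O = 5 + \left(-2 + 3\right) 5 = 5 + 1 \cdot 5 = 5 + 5 = 10$)
$U = \frac{1}{88} \approx 0.011364$
$\left(O + C^{2}{\left(-2 \right)}\right) U = \left(10 + 1^{2}\right) \frac{1}{88} = \left(10 + 1\right) \frac{1}{88} = 11 \cdot \frac{1}{88} = \frac{1}{8}$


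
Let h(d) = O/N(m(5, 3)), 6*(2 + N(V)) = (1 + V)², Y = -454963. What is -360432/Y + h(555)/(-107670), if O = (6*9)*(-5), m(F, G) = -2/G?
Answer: 138193065918/174716256149 ≈ 0.79096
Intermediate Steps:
N(V) = -2 + (1 + V)²/6
O = -270 (O = 54*(-5) = -270)
h(d) = 14580/107 (h(d) = -270/(-2 + (1 - 2/3)²/6) = -270/(-2 + (1 - 2*⅓)²/6) = -270/(-2 + (1 - ⅔)²/6) = -270/(-2 + (⅓)²/6) = -270/(-2 + (⅙)*(⅑)) = -270/(-2 + 1/54) = -270/(-107/54) = -270*(-54/107) = 14580/107)
-360432/Y + h(555)/(-107670) = -360432/(-454963) + (14580/107)/(-107670) = -360432*(-1/454963) + (14580/107)*(-1/107670) = 360432/454963 - 486/384023 = 138193065918/174716256149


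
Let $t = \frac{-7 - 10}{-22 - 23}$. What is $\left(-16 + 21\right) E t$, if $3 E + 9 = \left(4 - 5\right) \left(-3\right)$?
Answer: $- \frac{34}{9} \approx -3.7778$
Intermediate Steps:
$t = \frac{17}{45}$ ($t = - \frac{17}{-45} = \left(-17\right) \left(- \frac{1}{45}\right) = \frac{17}{45} \approx 0.37778$)
$E = -2$ ($E = -3 + \frac{\left(4 - 5\right) \left(-3\right)}{3} = -3 + \frac{\left(-1\right) \left(-3\right)}{3} = -3 + \frac{1}{3} \cdot 3 = -3 + 1 = -2$)
$\left(-16 + 21\right) E t = \left(-16 + 21\right) \left(-2\right) \frac{17}{45} = 5 \left(-2\right) \frac{17}{45} = \left(-10\right) \frac{17}{45} = - \frac{34}{9}$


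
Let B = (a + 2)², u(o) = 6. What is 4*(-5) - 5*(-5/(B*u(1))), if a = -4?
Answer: -455/24 ≈ -18.958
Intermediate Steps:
B = 4 (B = (-4 + 2)² = (-2)² = 4)
4*(-5) - 5*(-5/(B*u(1))) = 4*(-5) - 5/(4*(6/(-5))) = -20 - 5/(4*(6*(-⅕))) = -20 - 5/(4*(-6/5)) = -20 - 5/(-24/5) = -20 - 5*(-5/24) = -20 + 25/24 = -455/24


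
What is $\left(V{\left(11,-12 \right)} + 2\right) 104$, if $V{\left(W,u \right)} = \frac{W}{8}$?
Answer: $351$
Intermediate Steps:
$V{\left(W,u \right)} = \frac{W}{8}$ ($V{\left(W,u \right)} = W \frac{1}{8} = \frac{W}{8}$)
$\left(V{\left(11,-12 \right)} + 2\right) 104 = \left(\frac{1}{8} \cdot 11 + 2\right) 104 = \left(\frac{11}{8} + 2\right) 104 = \frac{27}{8} \cdot 104 = 351$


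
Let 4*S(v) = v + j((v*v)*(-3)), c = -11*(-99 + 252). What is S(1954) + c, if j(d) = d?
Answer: -5729563/2 ≈ -2.8648e+6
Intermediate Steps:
c = -1683 (c = -11*153 = -1683)
S(v) = -3*v**2/4 + v/4 (S(v) = (v + (v*v)*(-3))/4 = (v + v**2*(-3))/4 = (v - 3*v**2)/4 = -3*v**2/4 + v/4)
S(1954) + c = (1/4)*1954*(1 - 3*1954) - 1683 = (1/4)*1954*(1 - 5862) - 1683 = (1/4)*1954*(-5861) - 1683 = -5726197/2 - 1683 = -5729563/2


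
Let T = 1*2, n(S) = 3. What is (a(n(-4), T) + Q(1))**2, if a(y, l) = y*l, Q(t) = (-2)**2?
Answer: 100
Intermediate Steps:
Q(t) = 4
T = 2
a(y, l) = l*y
(a(n(-4), T) + Q(1))**2 = (2*3 + 4)**2 = (6 + 4)**2 = 10**2 = 100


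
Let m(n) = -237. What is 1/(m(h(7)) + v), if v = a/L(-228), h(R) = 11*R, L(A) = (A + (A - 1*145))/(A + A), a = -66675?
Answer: -601/30546237 ≈ -1.9675e-5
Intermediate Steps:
L(A) = (-145 + 2*A)/(2*A) (L(A) = (A + (A - 145))/((2*A)) = (A + (-145 + A))*(1/(2*A)) = (-145 + 2*A)*(1/(2*A)) = (-145 + 2*A)/(2*A))
v = -30403800/601 (v = -66675*(-228/(-145/2 - 228)) = -66675/((-1/228*(-601/2))) = -66675/601/456 = -66675*456/601 = -30403800/601 ≈ -50589.)
1/(m(h(7)) + v) = 1/(-237 - 30403800/601) = 1/(-30546237/601) = -601/30546237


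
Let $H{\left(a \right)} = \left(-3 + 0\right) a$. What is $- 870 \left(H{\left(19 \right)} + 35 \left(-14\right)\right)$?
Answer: $475890$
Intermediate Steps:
$H{\left(a \right)} = - 3 a$
$- 870 \left(H{\left(19 \right)} + 35 \left(-14\right)\right) = - 870 \left(\left(-3\right) 19 + 35 \left(-14\right)\right) = - 870 \left(-57 - 490\right) = \left(-870\right) \left(-547\right) = 475890$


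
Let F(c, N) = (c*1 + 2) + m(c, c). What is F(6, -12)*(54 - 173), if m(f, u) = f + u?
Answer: -2380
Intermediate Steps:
F(c, N) = 2 + 3*c (F(c, N) = (c*1 + 2) + (c + c) = (c + 2) + 2*c = (2 + c) + 2*c = 2 + 3*c)
F(6, -12)*(54 - 173) = (2 + 3*6)*(54 - 173) = (2 + 18)*(-119) = 20*(-119) = -2380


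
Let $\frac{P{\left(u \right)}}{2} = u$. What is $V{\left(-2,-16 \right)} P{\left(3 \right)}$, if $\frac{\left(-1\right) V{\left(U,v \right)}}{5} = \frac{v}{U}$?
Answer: $-240$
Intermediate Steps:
$V{\left(U,v \right)} = - \frac{5 v}{U}$ ($V{\left(U,v \right)} = - 5 \frac{v}{U} = - \frac{5 v}{U}$)
$P{\left(u \right)} = 2 u$
$V{\left(-2,-16 \right)} P{\left(3 \right)} = \left(-5\right) \left(-16\right) \frac{1}{-2} \cdot 2 \cdot 3 = \left(-5\right) \left(-16\right) \left(- \frac{1}{2}\right) 6 = \left(-40\right) 6 = -240$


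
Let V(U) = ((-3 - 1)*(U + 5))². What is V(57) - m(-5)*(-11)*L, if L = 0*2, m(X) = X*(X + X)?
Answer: 61504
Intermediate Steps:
m(X) = 2*X² (m(X) = X*(2*X) = 2*X²)
L = 0
V(U) = (-20 - 4*U)² (V(U) = (-4*(5 + U))² = (-20 - 4*U)²)
V(57) - m(-5)*(-11)*L = 16*(5 + 57)² - (2*(-5)²)*(-11)*0 = 16*62² - (2*25)*(-11)*0 = 16*3844 - 50*(-11)*0 = 61504 - (-550)*0 = 61504 - 1*0 = 61504 + 0 = 61504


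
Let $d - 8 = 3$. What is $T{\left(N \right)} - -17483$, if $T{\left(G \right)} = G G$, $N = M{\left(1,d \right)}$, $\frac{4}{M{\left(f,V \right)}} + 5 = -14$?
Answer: $\frac{6311379}{361} \approx 17483.0$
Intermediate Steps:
$d = 11$ ($d = 8 + 3 = 11$)
$M{\left(f,V \right)} = - \frac{4}{19}$ ($M{\left(f,V \right)} = \frac{4}{-5 - 14} = \frac{4}{-19} = 4 \left(- \frac{1}{19}\right) = - \frac{4}{19}$)
$N = - \frac{4}{19} \approx -0.21053$
$T{\left(G \right)} = G^{2}$
$T{\left(N \right)} - -17483 = \left(- \frac{4}{19}\right)^{2} - -17483 = \frac{16}{361} + 17483 = \frac{6311379}{361}$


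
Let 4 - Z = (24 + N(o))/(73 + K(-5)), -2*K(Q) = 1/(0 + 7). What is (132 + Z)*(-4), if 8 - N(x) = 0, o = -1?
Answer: -553632/1021 ≈ -542.25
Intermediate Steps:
K(Q) = -1/14 (K(Q) = -1/(2*(0 + 7)) = -½/7 = -½*⅐ = -1/14)
N(x) = 8 (N(x) = 8 - 1*0 = 8 + 0 = 8)
Z = 3636/1021 (Z = 4 - (24 + 8)/(73 - 1/14) = 4 - 32/1021/14 = 4 - 32*14/1021 = 4 - 1*448/1021 = 4 - 448/1021 = 3636/1021 ≈ 3.5612)
(132 + Z)*(-4) = (132 + 3636/1021)*(-4) = (138408/1021)*(-4) = -553632/1021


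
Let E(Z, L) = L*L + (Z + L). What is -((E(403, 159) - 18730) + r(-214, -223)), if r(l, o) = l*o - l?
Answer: -55049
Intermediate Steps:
r(l, o) = -l + l*o
E(Z, L) = L + Z + L**2 (E(Z, L) = L**2 + (L + Z) = L + Z + L**2)
-((E(403, 159) - 18730) + r(-214, -223)) = -(((159 + 403 + 159**2) - 18730) - 214*(-1 - 223)) = -(((159 + 403 + 25281) - 18730) - 214*(-224)) = -((25843 - 18730) + 47936) = -(7113 + 47936) = -1*55049 = -55049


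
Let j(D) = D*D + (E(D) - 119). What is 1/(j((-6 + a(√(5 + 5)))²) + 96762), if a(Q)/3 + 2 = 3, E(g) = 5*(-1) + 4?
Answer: 1/96723 ≈ 1.0339e-5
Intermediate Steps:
E(g) = -1 (E(g) = -5 + 4 = -1)
a(Q) = 3 (a(Q) = -6 + 3*3 = -6 + 9 = 3)
j(D) = -120 + D² (j(D) = D*D + (-1 - 119) = D² - 120 = -120 + D²)
1/(j((-6 + a(√(5 + 5)))²) + 96762) = 1/((-120 + ((-6 + 3)²)²) + 96762) = 1/((-120 + ((-3)²)²) + 96762) = 1/((-120 + 9²) + 96762) = 1/((-120 + 81) + 96762) = 1/(-39 + 96762) = 1/96723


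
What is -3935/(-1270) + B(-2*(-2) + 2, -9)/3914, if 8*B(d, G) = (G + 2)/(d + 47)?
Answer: 653026527/210761072 ≈ 3.0984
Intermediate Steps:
B(d, G) = (2 + G)/(8*(47 + d)) (B(d, G) = ((G + 2)/(d + 47))/8 = ((2 + G)/(47 + d))/8 = (2 + G)/(8*(47 + d)))
-3935/(-1270) + B(-2*(-2) + 2, -9)/3914 = -3935/(-1270) + ((2 - 9)/(8*(47 + (-2*(-2) + 2))))/3914 = -3935*(-1/1270) + ((⅛)*(-7)/(47 + (4 + 2)))*(1/3914) = 787/254 + ((⅛)*(-7)/(47 + 6))*(1/3914) = 787/254 + ((⅛)*(-7)/53)*(1/3914) = 787/254 + ((⅛)*(1/53)*(-7))*(1/3914) = 787/254 - 7/424*1/3914 = 787/254 - 7/1659536 = 653026527/210761072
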